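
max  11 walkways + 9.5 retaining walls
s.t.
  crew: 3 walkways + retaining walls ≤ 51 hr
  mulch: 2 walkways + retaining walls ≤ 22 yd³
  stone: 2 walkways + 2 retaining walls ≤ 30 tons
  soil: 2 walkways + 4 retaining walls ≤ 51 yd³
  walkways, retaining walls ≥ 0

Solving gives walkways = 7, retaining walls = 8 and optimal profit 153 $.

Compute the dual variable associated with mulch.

1.5

Check each constraint at x*: crew 29/51 (slack 22); mulch 22/22 (tight); stone 30/30 (tight); soil 46/51 (slack 5).
By complementary slackness, y = 0 for the non-binding constraints.
From A_Bᵀ y = c: 2·y_mulch + 2·y_stone = 11; 1·y_mulch + 2·y_stone = 9.5.
This yields shadow prices y_mulch = 1.5, y_stone = 4.
Shadow price of mulch = 1.5.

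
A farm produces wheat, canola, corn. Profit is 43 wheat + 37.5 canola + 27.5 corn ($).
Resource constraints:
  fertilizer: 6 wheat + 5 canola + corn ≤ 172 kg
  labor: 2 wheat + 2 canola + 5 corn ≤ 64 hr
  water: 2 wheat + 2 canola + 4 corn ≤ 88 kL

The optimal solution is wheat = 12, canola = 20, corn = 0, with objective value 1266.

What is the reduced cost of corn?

-3

Check each constraint at x*: fertilizer 172/172 (tight); labor 64/64 (tight); water 64/88 (slack 24).
Since water is not tight, its dual is 0.
The binding rows give the dual system: 6·y_fertilizer + 2·y_labor = 43 and 5·y_fertilizer + 2·y_labor = 37.5.
This yields shadow prices y_fertilizer = 5.5, y_labor = 5.
Reduced cost of corn: c₃ − yᵀa₃ = 27.5 − (5.5·1 + 5·5) = 27.5 − 30.5 = -3.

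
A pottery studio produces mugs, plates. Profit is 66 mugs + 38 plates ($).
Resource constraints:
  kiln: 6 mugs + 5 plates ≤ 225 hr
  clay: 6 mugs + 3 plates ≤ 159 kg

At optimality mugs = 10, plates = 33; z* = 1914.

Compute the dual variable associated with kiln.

2.5

Check each constraint at x*: kiln 225/225 (tight); clay 159/159 (tight).
The binding rows give the dual system: 6·y_kiln + 6·y_clay = 66 and 5·y_kiln + 3·y_clay = 38.
Solving: y_kiln = 2.5, y_clay = 8.5.
Shadow price of kiln = 2.5.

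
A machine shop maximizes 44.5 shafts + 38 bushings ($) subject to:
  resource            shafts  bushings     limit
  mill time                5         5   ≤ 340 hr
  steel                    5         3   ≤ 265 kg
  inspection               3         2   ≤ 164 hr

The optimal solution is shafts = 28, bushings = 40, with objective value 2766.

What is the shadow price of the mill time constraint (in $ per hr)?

5

At the optimum: mill time uses 340 of 340 (binding); steel uses 260 of 265 (slack = 5); inspection uses 164 of 164 (binding).
Since steel is not tight, its dual is 0.
From A_Bᵀ y = c: 5·y_mill time + 3·y_inspection = 44.5; 5·y_mill time + 2·y_inspection = 38.
→ y_mill time = 5 and y_inspection = 6.5.
Shadow price of mill time = 5.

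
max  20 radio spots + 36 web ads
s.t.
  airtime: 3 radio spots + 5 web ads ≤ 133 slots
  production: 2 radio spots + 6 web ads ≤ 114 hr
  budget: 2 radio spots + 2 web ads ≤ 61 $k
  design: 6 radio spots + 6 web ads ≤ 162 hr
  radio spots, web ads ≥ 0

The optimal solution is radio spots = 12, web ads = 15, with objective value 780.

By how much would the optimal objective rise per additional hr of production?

4

Binding: production and design. Non-binding: airtime (22 unused), budget (7 unused).
Since airtime, budget are not tight, their duals are 0.
From A_Bᵀ y = c: 2·y_production + 6·y_design = 20; 6·y_production + 6·y_design = 36.
This yields shadow prices y_production = 4, y_design = 2.
Shadow price of production = 4.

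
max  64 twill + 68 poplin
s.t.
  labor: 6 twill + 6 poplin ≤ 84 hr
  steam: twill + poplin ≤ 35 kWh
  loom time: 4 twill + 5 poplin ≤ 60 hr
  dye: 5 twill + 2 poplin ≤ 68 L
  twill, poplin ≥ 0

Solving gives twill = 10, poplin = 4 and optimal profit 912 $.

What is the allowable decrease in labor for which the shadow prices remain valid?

Binding constraints: labor, loom time. The basis is B = [[6,6],[4,5]] with det 6.
Per unit decrease in labor, x* moves by d = (-0.8333, 0.6667).
The basis stays optimal until twill reaches 0; allowable decrease = 12 hr.

12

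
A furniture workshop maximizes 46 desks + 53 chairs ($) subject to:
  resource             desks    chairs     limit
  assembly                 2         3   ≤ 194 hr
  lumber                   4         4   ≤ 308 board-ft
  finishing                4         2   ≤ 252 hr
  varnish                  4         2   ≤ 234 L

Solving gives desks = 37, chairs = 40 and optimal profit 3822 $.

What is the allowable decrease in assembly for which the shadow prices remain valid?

Binding constraints: assembly, lumber. The basis is B = [[2,3],[4,4]] with det -4.
Per unit decrease in assembly, x* moves by d = (1, -1).
The basis stays optimal until varnish becomes binding; allowable decrease = 3 hr.

3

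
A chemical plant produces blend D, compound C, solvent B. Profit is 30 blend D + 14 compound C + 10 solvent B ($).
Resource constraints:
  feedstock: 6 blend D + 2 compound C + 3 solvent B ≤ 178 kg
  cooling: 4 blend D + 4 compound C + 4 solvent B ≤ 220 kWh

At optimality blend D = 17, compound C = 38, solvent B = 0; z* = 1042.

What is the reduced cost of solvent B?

Check each constraint at x*: feedstock 178/178 (tight); cooling 220/220 (tight).
From A_Bᵀ y = c: 6·y_feedstock + 4·y_cooling = 30; 2·y_feedstock + 4·y_cooling = 14.
This yields shadow prices y_feedstock = 4, y_cooling = 1.5.
Reduced cost of solvent B: c₃ − yᵀa₃ = 10 − (4·3 + 1.5·4) = 10 − 18 = -8.

-8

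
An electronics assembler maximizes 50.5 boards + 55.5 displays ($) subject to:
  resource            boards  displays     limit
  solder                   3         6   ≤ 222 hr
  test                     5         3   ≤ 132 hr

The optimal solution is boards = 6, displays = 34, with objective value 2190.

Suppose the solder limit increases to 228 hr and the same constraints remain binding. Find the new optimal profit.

2226

Both solder and test are binding at x*.
From A_Bᵀ y = c: 3·y_solder + 5·y_test = 50.5; 6·y_solder + 3·y_test = 55.5.
Solving: y_solder = 6, y_test = 6.5.
Δz = y_solder·Δb = 6 × (6) = 36, so new z* = 2190 + 36 = 2226.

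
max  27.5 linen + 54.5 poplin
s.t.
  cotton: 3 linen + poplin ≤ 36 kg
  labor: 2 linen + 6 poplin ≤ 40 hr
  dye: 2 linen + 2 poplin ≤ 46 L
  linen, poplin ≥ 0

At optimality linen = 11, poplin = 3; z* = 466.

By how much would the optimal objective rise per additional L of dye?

At the optimum: cotton uses 36 of 36 (binding); labor uses 40 of 40 (binding); dye uses 28 of 46 (slack = 18).
By complementary slackness, y = 0 for the non-binding constraint.
The binding rows give the dual system: 3·y_cotton + 2·y_labor = 27.5 and 1·y_cotton + 6·y_labor = 54.5.
Solving: y_cotton = 3.5, y_labor = 8.5.
Shadow price of dye = 0.

0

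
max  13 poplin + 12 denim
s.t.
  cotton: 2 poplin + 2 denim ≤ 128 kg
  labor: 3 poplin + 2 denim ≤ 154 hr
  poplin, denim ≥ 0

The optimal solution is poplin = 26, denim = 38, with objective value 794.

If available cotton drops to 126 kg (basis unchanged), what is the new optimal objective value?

784

Check each constraint at x*: cotton 128/128 (tight); labor 154/154 (tight).
Dual feasibility on the basic columns requires 2·y_cotton + 3·y_labor = 13, 2·y_cotton + 2·y_labor = 12.
→ y_cotton = 5 and y_labor = 1.
Δz = y_cotton·Δb = 5 × (-2) = -10, so new z* = 794 − 10 = 784.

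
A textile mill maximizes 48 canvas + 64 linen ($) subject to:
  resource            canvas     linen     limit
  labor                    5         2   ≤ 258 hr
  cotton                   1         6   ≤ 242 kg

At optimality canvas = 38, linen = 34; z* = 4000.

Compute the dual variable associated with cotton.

Check each constraint at x*: labor 258/258 (tight); cotton 242/242 (tight).
The binding rows give the dual system: 5·y_labor + 1·y_cotton = 48 and 2·y_labor + 6·y_cotton = 64.
→ y_labor = 8 and y_cotton = 8.
Shadow price of cotton = 8.

8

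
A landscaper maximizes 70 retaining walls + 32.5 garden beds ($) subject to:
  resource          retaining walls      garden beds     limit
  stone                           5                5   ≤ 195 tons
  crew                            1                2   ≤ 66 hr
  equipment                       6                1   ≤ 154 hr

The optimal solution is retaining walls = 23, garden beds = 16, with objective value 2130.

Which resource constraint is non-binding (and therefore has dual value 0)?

crew

stone: 195/195 (binding)
crew: 55/66 (slack 11)
equipment: 154/154 (binding)
By complementary slackness, a constraint with positive slack has shadow price 0 → crew.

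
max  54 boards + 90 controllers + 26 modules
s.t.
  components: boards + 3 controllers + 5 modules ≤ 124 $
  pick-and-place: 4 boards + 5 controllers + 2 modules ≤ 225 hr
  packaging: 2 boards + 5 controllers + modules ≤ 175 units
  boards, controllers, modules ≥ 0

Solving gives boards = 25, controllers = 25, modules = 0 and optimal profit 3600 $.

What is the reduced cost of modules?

-1

Check each constraint at x*: components 100/124 (slack 24); pick-and-place 225/225 (tight); packaging 175/175 (tight).
By complementary slackness, y = 0 for the non-binding constraint.
Dual feasibility on the basic columns requires 4·y_pick-and-place + 2·y_packaging = 54, 5·y_pick-and-place + 5·y_packaging = 90.
→ y_pick-and-place = 9 and y_packaging = 9.
Reduced cost of modules: c₃ − yᵀa₃ = 26 − (9·2 + 9·1) = 26 − 27 = -1.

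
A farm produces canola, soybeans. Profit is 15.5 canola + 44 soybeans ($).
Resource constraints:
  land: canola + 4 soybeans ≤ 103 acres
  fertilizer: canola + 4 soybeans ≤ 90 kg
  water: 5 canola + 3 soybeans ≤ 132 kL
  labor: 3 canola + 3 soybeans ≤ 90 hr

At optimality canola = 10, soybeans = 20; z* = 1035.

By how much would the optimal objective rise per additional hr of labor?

2

At the optimum: land uses 90 of 103 (slack = 13); fertilizer uses 90 of 90 (binding); water uses 110 of 132 (slack = 22); labor uses 90 of 90 (binding).
Since land, water are not tight, their duals are 0.
Dual feasibility on the basic columns requires 1·y_fertilizer + 3·y_labor = 15.5, 4·y_fertilizer + 3·y_labor = 44.
Solving: y_fertilizer = 9.5, y_labor = 2.
Shadow price of labor = 2.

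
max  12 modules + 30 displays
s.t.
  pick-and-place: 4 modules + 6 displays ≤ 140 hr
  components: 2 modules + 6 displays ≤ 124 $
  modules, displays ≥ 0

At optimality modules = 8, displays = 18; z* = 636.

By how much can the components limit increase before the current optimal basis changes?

Binding constraints: pick-and-place, components. The basis is B = [[4,6],[2,6]] with det 12.
Per unit increase in components, x* moves by d = (-0.5, 0.3333).
The basis stays optimal until modules reaches 0; allowable increase = 16 $.

16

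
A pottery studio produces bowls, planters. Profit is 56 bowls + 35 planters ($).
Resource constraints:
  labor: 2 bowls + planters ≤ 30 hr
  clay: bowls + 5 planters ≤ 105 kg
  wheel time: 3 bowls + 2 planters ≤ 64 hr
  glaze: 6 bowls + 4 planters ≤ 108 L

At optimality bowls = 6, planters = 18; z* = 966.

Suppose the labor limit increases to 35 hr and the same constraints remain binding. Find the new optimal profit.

Check each constraint at x*: labor 30/30 (tight); clay 96/105 (slack 9); wheel time 54/64 (slack 10); glaze 108/108 (tight).
Slack constraints have shadow price 0 (complementary slackness).
From A_Bᵀ y = c: 2·y_labor + 6·y_glaze = 56; 1·y_labor + 4·y_glaze = 35.
Solving: y_labor = 7, y_glaze = 7.
Δz = y_labor·Δb = 7 × (5) = 35, so new z* = 966 + 35 = 1001.

1001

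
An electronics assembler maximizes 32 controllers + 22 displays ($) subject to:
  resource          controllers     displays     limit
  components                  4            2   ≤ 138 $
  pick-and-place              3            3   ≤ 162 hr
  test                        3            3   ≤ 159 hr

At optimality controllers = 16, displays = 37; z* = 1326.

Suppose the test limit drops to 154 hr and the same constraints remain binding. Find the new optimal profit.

1306

Binding: components and test. Non-binding: pick-and-place (3 unused).
Slack constraints have shadow price 0 (complementary slackness).
From A_Bᵀ y = c: 4·y_components + 3·y_test = 32; 2·y_components + 3·y_test = 22.
This yields shadow prices y_components = 5, y_test = 4.
Δz = y_test·Δb = 4 × (-5) = -20, so new z* = 1326 − 20 = 1306.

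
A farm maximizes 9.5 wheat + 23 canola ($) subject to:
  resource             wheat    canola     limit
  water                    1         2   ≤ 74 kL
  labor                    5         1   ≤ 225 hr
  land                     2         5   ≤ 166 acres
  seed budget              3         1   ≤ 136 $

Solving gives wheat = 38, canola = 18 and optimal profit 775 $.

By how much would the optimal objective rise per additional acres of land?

Check each constraint at x*: water 74/74 (tight); labor 208/225 (slack 17); land 166/166 (tight); seed budget 132/136 (slack 4).
Since labor, seed budget are not tight, their duals are 0.
Dual feasibility on the basic columns requires 1·y_water + 2·y_land = 9.5, 2·y_water + 5·y_land = 23.
This yields shadow prices y_water = 1.5, y_land = 4.
Shadow price of land = 4.

4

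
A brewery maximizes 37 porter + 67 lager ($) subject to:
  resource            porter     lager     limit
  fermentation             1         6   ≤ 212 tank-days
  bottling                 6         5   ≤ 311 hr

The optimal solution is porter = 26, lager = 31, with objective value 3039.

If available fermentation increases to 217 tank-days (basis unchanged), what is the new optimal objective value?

Both fermentation and bottling are binding at x*.
From A_Bᵀ y = c: 1·y_fermentation + 6·y_bottling = 37; 6·y_fermentation + 5·y_bottling = 67.
This yields shadow prices y_fermentation = 7, y_bottling = 5.
Δz = y_fermentation·Δb = 7 × (5) = 35, so new z* = 3039 + 35 = 3074.

3074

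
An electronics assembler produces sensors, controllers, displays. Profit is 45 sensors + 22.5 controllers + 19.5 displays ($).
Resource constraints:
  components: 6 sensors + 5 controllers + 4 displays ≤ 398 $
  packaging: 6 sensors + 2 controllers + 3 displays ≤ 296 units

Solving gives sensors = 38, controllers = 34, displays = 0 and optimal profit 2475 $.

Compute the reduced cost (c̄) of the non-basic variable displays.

Both components and packaging are binding at x*.
The binding rows give the dual system: 6·y_components + 6·y_packaging = 45 and 5·y_components + 2·y_packaging = 22.5.
Solving: y_components = 2.5, y_packaging = 5.
Reduced cost of displays: c₃ − yᵀa₃ = 19.5 − (2.5·4 + 5·3) = 19.5 − 25 = -5.5.

-5.5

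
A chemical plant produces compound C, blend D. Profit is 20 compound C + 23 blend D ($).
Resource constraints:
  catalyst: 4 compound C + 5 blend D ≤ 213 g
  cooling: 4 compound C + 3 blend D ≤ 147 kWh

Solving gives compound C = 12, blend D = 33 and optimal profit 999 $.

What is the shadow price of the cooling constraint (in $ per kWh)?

Check each constraint at x*: catalyst 213/213 (tight); cooling 147/147 (tight).
The binding rows give the dual system: 4·y_catalyst + 4·y_cooling = 20 and 5·y_catalyst + 3·y_cooling = 23.
→ y_catalyst = 4 and y_cooling = 1.
Shadow price of cooling = 1.

1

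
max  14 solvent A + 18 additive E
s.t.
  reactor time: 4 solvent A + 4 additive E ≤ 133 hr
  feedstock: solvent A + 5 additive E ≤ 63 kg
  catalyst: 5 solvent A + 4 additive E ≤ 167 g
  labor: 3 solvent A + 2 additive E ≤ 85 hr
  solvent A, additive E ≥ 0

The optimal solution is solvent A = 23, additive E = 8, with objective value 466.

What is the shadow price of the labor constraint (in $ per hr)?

4

Binding: feedstock and labor. Non-binding: reactor time (9 unused), catalyst (20 unused).
Slack constraints have shadow price 0 (complementary slackness).
The binding rows give the dual system: 1·y_feedstock + 3·y_labor = 14 and 5·y_feedstock + 2·y_labor = 18.
Solving: y_feedstock = 2, y_labor = 4.
Shadow price of labor = 4.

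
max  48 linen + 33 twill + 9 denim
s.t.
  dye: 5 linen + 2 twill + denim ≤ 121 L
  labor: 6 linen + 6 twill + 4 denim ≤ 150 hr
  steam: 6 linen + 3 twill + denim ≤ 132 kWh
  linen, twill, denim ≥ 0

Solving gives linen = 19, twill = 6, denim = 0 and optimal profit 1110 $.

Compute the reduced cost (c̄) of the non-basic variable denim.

-8

Check each constraint at x*: dye 107/121 (slack 14); labor 150/150 (tight); steam 132/132 (tight).
Since dye is not tight, its dual is 0.
From A_Bᵀ y = c: 6·y_labor + 6·y_steam = 48; 6·y_labor + 3·y_steam = 33.
→ y_labor = 3 and y_steam = 5.
Reduced cost of denim: c₃ − yᵀa₃ = 9 − (3·4 + 5·1) = 9 − 17 = -8.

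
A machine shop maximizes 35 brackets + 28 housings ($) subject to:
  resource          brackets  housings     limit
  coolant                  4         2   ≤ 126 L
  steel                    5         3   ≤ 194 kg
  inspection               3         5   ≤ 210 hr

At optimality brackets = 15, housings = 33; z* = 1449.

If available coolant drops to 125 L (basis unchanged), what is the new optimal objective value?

1442.5

At the optimum: coolant uses 126 of 126 (binding); steel uses 174 of 194 (slack = 20); inspection uses 210 of 210 (binding).
Since steel is not tight, its dual is 0.
Dual feasibility on the basic columns requires 4·y_coolant + 3·y_inspection = 35, 2·y_coolant + 5·y_inspection = 28.
Solving: y_coolant = 6.5, y_inspection = 3.
Δz = y_coolant·Δb = 6.5 × (-1) = -6.5, so new z* = 1449 − 6.5 = 1442.5.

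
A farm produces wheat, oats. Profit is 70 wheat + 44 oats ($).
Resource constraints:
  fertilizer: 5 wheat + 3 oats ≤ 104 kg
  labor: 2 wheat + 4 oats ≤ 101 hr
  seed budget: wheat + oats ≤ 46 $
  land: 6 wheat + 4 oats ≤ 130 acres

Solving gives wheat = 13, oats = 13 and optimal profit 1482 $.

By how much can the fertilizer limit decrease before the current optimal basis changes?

2.875

Binding constraints: fertilizer, land. The basis is B = [[5,3],[6,4]] with det 2.
Per unit decrease in fertilizer, x* moves by d = (-2, 3).
The basis stays optimal until labor becomes binding; allowable decrease = 2.875 kg.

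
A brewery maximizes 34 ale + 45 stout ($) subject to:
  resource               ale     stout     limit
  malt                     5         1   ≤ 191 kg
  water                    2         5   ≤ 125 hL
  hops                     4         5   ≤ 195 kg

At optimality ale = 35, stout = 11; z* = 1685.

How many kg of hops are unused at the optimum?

0

hops used = 4·35 + 5·11 = 195; slack = 195 − 195 = 0.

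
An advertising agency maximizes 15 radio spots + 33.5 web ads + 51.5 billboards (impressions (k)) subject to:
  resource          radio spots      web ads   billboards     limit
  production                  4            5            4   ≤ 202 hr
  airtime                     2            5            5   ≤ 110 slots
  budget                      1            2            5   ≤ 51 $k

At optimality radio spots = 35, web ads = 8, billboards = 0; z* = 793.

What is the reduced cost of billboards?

Binding: airtime and budget. Non-binding: production (22 unused).
By complementary slackness, y = 0 for the non-binding constraint.
Dual feasibility on the basic columns requires 2·y_airtime + 1·y_budget = 15, 5·y_airtime + 2·y_budget = 33.5.
Solving: y_airtime = 3.5, y_budget = 8.
Reduced cost of billboards: c₃ − yᵀa₃ = 51.5 − (3.5·5 + 8·5) = 51.5 − 57.5 = -6.

-6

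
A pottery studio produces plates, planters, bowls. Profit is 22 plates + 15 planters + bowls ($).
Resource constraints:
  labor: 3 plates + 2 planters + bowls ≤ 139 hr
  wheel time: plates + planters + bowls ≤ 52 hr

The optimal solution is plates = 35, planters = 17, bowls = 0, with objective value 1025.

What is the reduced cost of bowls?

Both labor and wheel time are binding at x*.
From A_Bᵀ y = c: 3·y_labor + 1·y_wheel time = 22; 2·y_labor + 1·y_wheel time = 15.
→ y_labor = 7 and y_wheel time = 1.
Reduced cost of bowls: c₃ − yᵀa₃ = 1 − (7·1 + 1·1) = 1 − 8 = -7.

-7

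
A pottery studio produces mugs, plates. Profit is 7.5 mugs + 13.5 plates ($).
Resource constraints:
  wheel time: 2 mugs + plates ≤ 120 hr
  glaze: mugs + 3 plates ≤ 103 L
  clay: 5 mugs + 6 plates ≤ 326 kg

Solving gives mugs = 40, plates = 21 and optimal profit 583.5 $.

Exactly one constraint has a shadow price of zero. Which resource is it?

wheel time

wheel time: 101/120 (slack 19)
glaze: 103/103 (binding)
clay: 326/326 (binding)
By complementary slackness, a constraint with positive slack has shadow price 0 → wheel time.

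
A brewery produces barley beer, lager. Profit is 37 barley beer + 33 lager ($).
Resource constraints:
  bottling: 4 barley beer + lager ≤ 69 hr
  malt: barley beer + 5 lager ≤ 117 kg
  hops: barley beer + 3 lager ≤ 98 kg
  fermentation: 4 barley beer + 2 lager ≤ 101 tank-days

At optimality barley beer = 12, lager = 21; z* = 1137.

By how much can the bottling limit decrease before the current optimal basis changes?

45.6

Binding constraints: bottling, malt. The basis is B = [[4,1],[1,5]] with det 19.
Per unit decrease in bottling, x* moves by d = (-0.2632, 0.0526).
The basis stays optimal until barley beer reaches 0; allowable decrease = 45.6 hr.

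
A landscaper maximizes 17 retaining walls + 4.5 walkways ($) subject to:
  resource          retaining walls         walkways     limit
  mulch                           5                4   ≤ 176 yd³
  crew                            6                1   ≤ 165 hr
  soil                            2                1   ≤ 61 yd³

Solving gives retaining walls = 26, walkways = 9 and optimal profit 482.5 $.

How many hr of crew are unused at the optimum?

0

crew used = 6·26 + 1·9 = 165; slack = 165 − 165 = 0.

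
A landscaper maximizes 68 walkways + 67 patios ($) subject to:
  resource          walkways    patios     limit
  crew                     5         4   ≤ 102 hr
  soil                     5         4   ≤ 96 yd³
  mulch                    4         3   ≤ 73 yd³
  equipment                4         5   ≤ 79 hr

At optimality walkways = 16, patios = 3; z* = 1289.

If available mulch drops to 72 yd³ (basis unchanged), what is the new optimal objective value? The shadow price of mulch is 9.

1280

Δb = -1, so new z* = 1289 + (9)·(-1) = 1289 − 9 = 1280.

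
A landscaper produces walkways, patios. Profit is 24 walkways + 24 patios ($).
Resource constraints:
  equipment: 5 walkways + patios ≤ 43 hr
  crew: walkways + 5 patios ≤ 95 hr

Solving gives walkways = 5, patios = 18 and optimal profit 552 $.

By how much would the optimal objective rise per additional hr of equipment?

4

At the optimum: equipment uses 43 of 43 (binding); crew uses 95 of 95 (binding).
Dual feasibility on the basic columns requires 5·y_equipment + 1·y_crew = 24, 1·y_equipment + 5·y_crew = 24.
→ y_equipment = 4 and y_crew = 4.
Shadow price of equipment = 4.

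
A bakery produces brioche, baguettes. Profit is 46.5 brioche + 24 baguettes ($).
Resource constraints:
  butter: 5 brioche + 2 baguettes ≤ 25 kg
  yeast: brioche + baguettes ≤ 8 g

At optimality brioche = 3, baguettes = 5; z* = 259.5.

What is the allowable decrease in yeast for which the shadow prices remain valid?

Binding constraints: butter, yeast. The basis is B = [[5,2],[1,1]] with det 3.
Per unit decrease in yeast, x* moves by d = (0.6667, -1.6667).
The basis stays optimal until baguettes reaches 0; allowable decrease = 3 g.

3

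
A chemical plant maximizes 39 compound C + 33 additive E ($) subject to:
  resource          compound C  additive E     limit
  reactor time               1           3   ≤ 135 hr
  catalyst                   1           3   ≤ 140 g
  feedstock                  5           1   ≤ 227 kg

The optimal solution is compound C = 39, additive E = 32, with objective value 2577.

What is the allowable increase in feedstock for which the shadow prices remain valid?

Binding constraints: reactor time, feedstock. The basis is B = [[1,3],[5,1]] with det -14.
Per unit increase in feedstock, x* moves by d = (0.2143, -0.0714).
The basis stays optimal until additive E reaches 0; allowable increase = 448 kg.

448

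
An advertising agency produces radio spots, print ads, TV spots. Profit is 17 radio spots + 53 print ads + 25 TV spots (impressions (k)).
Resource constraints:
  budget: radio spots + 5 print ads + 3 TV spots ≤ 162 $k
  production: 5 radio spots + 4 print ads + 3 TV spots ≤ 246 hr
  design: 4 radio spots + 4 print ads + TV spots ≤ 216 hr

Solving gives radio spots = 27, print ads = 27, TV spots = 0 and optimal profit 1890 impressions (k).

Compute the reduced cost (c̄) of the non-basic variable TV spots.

Check each constraint at x*: budget 162/162 (tight); production 243/246 (slack 3); design 216/216 (tight).
Since production is not tight, its dual is 0.
From A_Bᵀ y = c: 1·y_budget + 4·y_design = 17; 5·y_budget + 4·y_design = 53.
Solving: y_budget = 9, y_design = 2.
Reduced cost of TV spots: c₃ − yᵀa₃ = 25 − (9·3 + 2·1) = 25 − 29 = -4.

-4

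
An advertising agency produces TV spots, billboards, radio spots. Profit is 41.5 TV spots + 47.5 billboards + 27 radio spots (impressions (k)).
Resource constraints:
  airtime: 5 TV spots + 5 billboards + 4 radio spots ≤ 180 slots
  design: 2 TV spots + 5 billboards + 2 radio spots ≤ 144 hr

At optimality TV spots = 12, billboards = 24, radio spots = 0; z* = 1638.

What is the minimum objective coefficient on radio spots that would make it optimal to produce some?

34

Both airtime and design are binding at x*.
Dual feasibility on the basic columns requires 5·y_airtime + 2·y_design = 41.5, 5·y_airtime + 5·y_design = 47.5.
→ y_airtime = 7.5 and y_design = 2.
radio spots enters the basis when its profit ≥ yᵀa₃ = 7.5·4 + 2·2 = 34.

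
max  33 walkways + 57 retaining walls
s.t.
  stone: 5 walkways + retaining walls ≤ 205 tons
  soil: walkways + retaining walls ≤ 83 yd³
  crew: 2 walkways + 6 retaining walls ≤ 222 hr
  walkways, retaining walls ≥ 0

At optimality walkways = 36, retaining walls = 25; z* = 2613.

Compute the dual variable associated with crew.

Binding: stone and crew. Non-binding: soil (22 unused).
By complementary slackness, y = 0 for the non-binding constraint.
Dual feasibility on the basic columns requires 5·y_stone + 2·y_crew = 33, 1·y_stone + 6·y_crew = 57.
Solving: y_stone = 3, y_crew = 9.
Shadow price of crew = 9.

9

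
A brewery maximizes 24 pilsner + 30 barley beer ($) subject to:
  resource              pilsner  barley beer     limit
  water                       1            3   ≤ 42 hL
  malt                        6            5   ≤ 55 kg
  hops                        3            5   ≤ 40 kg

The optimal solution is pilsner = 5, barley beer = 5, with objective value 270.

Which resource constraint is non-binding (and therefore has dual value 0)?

water: 20/42 (slack 22)
malt: 55/55 (binding)
hops: 40/40 (binding)
By complementary slackness, a constraint with positive slack has shadow price 0 → water.

water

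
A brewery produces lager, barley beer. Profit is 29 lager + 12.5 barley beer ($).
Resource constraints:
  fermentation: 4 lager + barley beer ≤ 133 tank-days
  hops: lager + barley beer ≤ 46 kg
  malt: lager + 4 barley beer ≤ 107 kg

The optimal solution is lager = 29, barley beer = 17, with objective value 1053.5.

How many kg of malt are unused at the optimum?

10

malt used = 1·29 + 4·17 = 97; slack = 107 − 97 = 10.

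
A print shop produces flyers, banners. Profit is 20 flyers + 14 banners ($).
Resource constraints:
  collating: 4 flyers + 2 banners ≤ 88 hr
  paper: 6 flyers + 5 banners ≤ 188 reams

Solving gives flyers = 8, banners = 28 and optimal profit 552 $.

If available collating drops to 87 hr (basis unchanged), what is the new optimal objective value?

550

Check each constraint at x*: collating 88/88 (tight); paper 188/188 (tight).
Dual feasibility on the basic columns requires 4·y_collating + 6·y_paper = 20, 2·y_collating + 5·y_paper = 14.
Solving: y_collating = 2, y_paper = 2.
Δz = y_collating·Δb = 2 × (-1) = -2, so new z* = 552 − 2 = 550.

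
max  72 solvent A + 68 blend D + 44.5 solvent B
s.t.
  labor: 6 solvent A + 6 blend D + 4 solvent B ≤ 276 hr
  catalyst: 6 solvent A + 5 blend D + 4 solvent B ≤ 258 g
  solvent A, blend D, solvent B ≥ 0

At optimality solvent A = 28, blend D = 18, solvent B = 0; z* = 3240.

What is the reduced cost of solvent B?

At the optimum: labor uses 276 of 276 (binding); catalyst uses 258 of 258 (binding).
Dual feasibility on the basic columns requires 6·y_labor + 6·y_catalyst = 72, 6·y_labor + 5·y_catalyst = 68.
Solving: y_labor = 8, y_catalyst = 4.
Reduced cost of solvent B: c₃ − yᵀa₃ = 44.5 − (8·4 + 4·4) = 44.5 − 48 = -3.5.

-3.5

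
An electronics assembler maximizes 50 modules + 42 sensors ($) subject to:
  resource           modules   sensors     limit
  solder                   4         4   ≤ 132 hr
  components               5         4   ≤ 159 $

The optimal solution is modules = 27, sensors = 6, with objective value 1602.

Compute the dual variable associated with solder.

2.5

At the optimum: solder uses 132 of 132 (binding); components uses 159 of 159 (binding).
The binding rows give the dual system: 4·y_solder + 5·y_components = 50 and 4·y_solder + 4·y_components = 42.
Solving: y_solder = 2.5, y_components = 8.
Shadow price of solder = 2.5.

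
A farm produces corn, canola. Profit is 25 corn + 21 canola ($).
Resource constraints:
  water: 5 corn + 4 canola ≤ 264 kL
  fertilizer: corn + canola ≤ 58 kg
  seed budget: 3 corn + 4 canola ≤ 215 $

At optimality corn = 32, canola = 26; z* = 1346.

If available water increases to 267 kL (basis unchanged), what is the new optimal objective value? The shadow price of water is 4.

Δb = 3, so new z* = 1346 + (4)·(3) = 1346 + 12 = 1358.

1358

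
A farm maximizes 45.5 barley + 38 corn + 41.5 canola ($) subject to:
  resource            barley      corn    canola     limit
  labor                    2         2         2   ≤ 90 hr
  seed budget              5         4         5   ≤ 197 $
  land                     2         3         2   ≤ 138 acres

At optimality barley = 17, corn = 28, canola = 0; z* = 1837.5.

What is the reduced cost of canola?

Binding: labor and seed budget. Non-binding: land (20 unused).
By complementary slackness, y = 0 for the non-binding constraint.
Dual feasibility on the basic columns requires 2·y_labor + 5·y_seed budget = 45.5, 2·y_labor + 4·y_seed budget = 38.
Solving: y_labor = 4, y_seed budget = 7.5.
Reduced cost of canola: c₃ − yᵀa₃ = 41.5 − (4·2 + 7.5·5) = 41.5 − 45.5 = -4.

-4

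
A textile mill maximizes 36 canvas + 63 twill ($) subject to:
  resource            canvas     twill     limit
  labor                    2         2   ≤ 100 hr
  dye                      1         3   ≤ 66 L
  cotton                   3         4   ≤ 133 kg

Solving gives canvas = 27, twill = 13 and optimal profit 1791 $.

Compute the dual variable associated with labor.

0

At the optimum: labor uses 80 of 100 (slack = 20); dye uses 66 of 66 (binding); cotton uses 133 of 133 (binding).
By complementary slackness, y = 0 for the non-binding constraint.
The binding rows give the dual system: 1·y_dye + 3·y_cotton = 36 and 3·y_dye + 4·y_cotton = 63.
→ y_dye = 9 and y_cotton = 9.
Shadow price of labor = 0.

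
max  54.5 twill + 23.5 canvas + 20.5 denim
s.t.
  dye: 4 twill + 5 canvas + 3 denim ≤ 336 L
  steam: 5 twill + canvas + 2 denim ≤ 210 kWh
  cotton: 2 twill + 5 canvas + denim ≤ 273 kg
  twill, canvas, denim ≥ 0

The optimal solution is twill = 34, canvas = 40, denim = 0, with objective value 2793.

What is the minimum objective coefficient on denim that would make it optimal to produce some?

Binding: dye and steam. Non-binding: cotton (5 unused).
By complementary slackness, y = 0 for the non-binding constraint.
Dual feasibility on the basic columns requires 4·y_dye + 5·y_steam = 54.5, 5·y_dye + 1·y_steam = 23.5.
→ y_dye = 3 and y_steam = 8.5.
denim enters the basis when its profit ≥ yᵀa₃ = 3·3 + 8.5·2 = 26.

26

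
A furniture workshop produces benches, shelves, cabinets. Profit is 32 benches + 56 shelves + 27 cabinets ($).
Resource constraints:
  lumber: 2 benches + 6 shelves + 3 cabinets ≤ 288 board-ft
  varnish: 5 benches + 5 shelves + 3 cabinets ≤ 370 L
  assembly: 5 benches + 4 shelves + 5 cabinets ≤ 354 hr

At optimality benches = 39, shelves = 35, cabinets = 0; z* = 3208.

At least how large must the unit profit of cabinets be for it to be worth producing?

30

Check each constraint at x*: lumber 288/288 (tight); varnish 370/370 (tight); assembly 335/354 (slack 19).
Since assembly is not tight, its dual is 0.
The binding rows give the dual system: 2·y_lumber + 5·y_varnish = 32 and 6·y_lumber + 5·y_varnish = 56.
This yields shadow prices y_lumber = 6, y_varnish = 4.
cabinets enters the basis when its profit ≥ yᵀa₃ = 6·3 + 4·3 = 30.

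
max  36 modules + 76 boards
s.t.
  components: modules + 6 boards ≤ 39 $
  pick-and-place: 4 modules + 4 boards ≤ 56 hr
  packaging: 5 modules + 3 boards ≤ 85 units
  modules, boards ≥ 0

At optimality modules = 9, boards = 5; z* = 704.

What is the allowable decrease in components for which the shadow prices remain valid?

25

Binding constraints: components, pick-and-place. The basis is B = [[1,6],[4,4]] with det -20.
Per unit decrease in components, x* moves by d = (0.2, -0.2).
The basis stays optimal until boards reaches 0; allowable decrease = 25 $.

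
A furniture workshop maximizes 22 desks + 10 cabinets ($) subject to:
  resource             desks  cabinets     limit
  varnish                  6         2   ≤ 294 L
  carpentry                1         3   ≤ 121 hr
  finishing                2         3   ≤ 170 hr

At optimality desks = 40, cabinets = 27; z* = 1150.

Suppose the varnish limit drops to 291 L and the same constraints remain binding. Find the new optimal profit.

1139.5

Binding: varnish and carpentry. Non-binding: finishing (9 unused).
Since finishing is not tight, its dual is 0.
The binding rows give the dual system: 6·y_varnish + 1·y_carpentry = 22 and 2·y_varnish + 3·y_carpentry = 10.
Solving: y_varnish = 3.5, y_carpentry = 1.
Δz = y_varnish·Δb = 3.5 × (-3) = -10.5, so new z* = 1150 − 10.5 = 1139.5.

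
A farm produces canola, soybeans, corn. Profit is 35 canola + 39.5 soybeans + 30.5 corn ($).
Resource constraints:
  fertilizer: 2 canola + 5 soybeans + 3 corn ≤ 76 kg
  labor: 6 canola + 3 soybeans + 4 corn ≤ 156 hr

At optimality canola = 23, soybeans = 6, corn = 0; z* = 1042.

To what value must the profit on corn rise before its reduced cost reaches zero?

32.5

At the optimum: fertilizer uses 76 of 76 (binding); labor uses 156 of 156 (binding).
The binding rows give the dual system: 2·y_fertilizer + 6·y_labor = 35 and 5·y_fertilizer + 3·y_labor = 39.5.
→ y_fertilizer = 5.5 and y_labor = 4.
corn enters the basis when its profit ≥ yᵀa₃ = 5.5·3 + 4·4 = 32.5.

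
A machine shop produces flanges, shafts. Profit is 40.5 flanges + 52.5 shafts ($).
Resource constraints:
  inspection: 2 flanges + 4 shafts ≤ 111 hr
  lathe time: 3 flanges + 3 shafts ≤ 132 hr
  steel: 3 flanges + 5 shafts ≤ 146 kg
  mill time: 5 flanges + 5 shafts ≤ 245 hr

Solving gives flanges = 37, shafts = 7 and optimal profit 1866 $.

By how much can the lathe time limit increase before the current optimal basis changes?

Binding constraints: lathe time, steel. The basis is B = [[3,3],[3,5]] with det 6.
Per unit increase in lathe time, x* moves by d = (0.8333, -0.5).
The basis stays optimal until shafts reaches 0; allowable increase = 14 hr.

14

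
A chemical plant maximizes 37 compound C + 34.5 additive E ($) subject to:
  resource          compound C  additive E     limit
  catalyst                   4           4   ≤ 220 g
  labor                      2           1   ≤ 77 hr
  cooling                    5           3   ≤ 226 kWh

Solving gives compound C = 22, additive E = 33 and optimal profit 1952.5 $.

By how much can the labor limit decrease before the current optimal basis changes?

Binding constraints: catalyst, labor. The basis is B = [[4,4],[2,1]] with det -4.
Per unit decrease in labor, x* moves by d = (-1, 1).
The basis stays optimal until compound C reaches 0; allowable decrease = 22 hr.

22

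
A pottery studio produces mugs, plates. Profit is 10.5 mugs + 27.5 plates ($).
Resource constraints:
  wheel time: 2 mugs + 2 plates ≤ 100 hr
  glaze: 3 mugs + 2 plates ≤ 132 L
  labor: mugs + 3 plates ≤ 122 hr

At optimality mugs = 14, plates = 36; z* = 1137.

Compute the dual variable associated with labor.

Binding: wheel time and labor. Non-binding: glaze (18 unused).
By complementary slackness, y = 0 for the non-binding constraint.
Dual feasibility on the basic columns requires 2·y_wheel time + 1·y_labor = 10.5, 2·y_wheel time + 3·y_labor = 27.5.
Solving: y_wheel time = 1, y_labor = 8.5.
Shadow price of labor = 8.5.

8.5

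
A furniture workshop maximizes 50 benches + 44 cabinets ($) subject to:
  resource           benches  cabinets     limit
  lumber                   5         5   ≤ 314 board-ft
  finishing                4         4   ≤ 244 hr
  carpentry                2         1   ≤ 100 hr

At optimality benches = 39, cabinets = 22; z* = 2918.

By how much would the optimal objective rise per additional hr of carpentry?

Binding: finishing and carpentry. Non-binding: lumber (9 unused).
By complementary slackness, y = 0 for the non-binding constraint.
From A_Bᵀ y = c: 4·y_finishing + 2·y_carpentry = 50; 4·y_finishing + 1·y_carpentry = 44.
Solving: y_finishing = 9.5, y_carpentry = 6.
Shadow price of carpentry = 6.

6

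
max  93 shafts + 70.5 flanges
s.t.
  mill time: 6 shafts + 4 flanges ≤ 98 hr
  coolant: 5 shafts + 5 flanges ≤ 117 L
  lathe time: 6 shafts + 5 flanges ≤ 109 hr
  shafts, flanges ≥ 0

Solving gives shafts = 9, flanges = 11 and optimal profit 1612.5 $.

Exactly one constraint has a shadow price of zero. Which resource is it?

mill time: 98/98 (binding)
coolant: 100/117 (slack 17)
lathe time: 109/109 (binding)
By complementary slackness, a constraint with positive slack has shadow price 0 → coolant.

coolant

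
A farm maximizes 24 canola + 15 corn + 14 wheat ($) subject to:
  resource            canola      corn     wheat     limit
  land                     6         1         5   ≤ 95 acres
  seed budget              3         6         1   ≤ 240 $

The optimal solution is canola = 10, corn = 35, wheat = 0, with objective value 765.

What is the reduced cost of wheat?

At the optimum: land uses 95 of 95 (binding); seed budget uses 240 of 240 (binding).
Dual feasibility on the basic columns requires 6·y_land + 3·y_seed budget = 24, 1·y_land + 6·y_seed budget = 15.
This yields shadow prices y_land = 3, y_seed budget = 2.
Reduced cost of wheat: c₃ − yᵀa₃ = 14 − (3·5 + 2·1) = 14 − 17 = -3.

-3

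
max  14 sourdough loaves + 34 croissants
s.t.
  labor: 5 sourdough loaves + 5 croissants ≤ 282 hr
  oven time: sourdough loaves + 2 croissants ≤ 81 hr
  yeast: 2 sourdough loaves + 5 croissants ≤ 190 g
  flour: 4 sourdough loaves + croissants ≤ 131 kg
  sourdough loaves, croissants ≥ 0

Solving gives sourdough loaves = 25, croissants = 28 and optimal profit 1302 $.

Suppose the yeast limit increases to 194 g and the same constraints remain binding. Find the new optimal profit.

Check each constraint at x*: labor 265/282 (slack 17); oven time 81/81 (tight); yeast 190/190 (tight); flour 128/131 (slack 3).
Since labor, flour are not tight, their duals are 0.
Dual feasibility on the basic columns requires 1·y_oven time + 2·y_yeast = 14, 2·y_oven time + 5·y_yeast = 34.
→ y_oven time = 2 and y_yeast = 6.
Δz = y_yeast·Δb = 6 × (4) = 24, so new z* = 1302 + 24 = 1326.

1326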